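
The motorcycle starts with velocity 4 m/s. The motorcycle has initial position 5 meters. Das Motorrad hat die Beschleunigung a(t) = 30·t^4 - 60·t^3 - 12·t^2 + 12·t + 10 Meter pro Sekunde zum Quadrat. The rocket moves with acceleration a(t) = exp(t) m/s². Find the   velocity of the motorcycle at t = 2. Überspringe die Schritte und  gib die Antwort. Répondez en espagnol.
En t = 2, v = -32.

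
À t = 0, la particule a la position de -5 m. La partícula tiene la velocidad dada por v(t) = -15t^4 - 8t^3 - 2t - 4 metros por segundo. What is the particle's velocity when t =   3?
From the given velocity equation v(t) = -15·t^4 - 8·t^3 - 2·t - 4, we substitute t = 3 to get v = -1441.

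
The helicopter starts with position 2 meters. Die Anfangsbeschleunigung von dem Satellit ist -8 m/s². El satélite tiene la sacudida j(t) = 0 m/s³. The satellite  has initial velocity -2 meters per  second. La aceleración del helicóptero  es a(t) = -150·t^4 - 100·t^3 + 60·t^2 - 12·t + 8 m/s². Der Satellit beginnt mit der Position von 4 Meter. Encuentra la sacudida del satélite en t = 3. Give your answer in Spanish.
Tenemos la sacudida j(t) = 0. Sustituyendo t = 3: j(3) = 0.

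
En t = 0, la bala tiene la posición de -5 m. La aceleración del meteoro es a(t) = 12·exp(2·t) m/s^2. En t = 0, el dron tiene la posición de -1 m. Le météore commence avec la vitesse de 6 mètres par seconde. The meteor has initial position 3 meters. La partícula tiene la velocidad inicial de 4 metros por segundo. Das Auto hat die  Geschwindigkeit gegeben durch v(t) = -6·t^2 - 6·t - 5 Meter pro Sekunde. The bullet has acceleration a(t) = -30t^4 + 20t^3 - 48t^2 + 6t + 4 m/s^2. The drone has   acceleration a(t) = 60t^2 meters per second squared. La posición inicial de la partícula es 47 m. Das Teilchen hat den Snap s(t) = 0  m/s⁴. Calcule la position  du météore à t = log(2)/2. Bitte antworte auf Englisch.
To solve this, we need to take 2 integrals of our acceleration equation a(t) = 12·exp(2·t). Taking ∫a(t)dt and applying v(0) = 6, we find v(t) = 6·exp(2·t). Taking ∫v(t)dt and applying x(0) = 3, we find x(t) = 3·exp(2·t). From the given position equation x(t) = 3·exp(2·t), we substitute t = log(2)/2 to get x = 6.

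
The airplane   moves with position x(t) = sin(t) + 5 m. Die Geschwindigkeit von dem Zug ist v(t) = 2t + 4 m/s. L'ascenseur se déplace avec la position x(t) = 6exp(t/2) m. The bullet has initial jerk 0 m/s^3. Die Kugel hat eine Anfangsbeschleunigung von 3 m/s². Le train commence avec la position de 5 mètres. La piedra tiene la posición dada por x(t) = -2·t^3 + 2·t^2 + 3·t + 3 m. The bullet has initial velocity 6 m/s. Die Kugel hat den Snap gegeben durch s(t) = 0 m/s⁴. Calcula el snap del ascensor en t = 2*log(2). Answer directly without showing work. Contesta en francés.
s(2*log(2)) = 3/4.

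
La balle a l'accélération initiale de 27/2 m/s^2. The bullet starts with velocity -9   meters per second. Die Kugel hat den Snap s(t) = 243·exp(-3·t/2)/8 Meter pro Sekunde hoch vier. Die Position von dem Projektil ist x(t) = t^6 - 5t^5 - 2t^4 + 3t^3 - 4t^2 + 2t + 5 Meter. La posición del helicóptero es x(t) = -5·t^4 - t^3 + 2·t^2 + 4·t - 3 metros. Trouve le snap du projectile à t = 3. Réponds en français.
Pour résoudre ceci, nous devons prendre 4 dérivées de notre équation de la position x(t) = t^6 - 5·t^5 - 2·t^4 + 3·t^3 - 4·t^2 + 2·t + 5. En dérivant la position, nous obtenons la vitesse: v(t) = 6·t^5 - 25·t^4 - 8·t^3 + 9·t^2 - 8·t + 2. La dérivée de la vitesse donne l'accélération: a(t) = 30·t^4 - 100·t^3 - 24·t^2 + 18·t - 8. En prenant d/dt de a(t), nous trouvons j(t) = 120·t^3 - 300·t^2 - 48·t + 18. En prenant d/dt de j(t), nous trouvons s(t) = 360·t^2 - 600·t - 48. De l'équation du snap s(t) = 360·t^2 - 600·t - 48, nous substituons t = 3 pour obtenir s = 1392.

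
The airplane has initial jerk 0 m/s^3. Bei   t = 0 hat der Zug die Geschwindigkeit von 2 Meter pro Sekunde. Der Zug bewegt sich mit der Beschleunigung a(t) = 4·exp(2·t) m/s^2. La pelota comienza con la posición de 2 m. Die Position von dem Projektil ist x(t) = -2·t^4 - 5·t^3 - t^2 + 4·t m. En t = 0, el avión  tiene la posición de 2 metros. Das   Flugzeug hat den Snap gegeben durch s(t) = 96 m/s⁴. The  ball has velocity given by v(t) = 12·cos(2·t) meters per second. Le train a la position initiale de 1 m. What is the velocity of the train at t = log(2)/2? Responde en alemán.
Ausgehend von der Beschleunigung a(t) = 4·exp(2·t), nehmen wir 1 Integral. Mit ∫a(t)dt und Anwendung von v(0) = 2, finden wir v(t) = 2·exp(2·t). Aus der Gleichung für die Geschwindigkeit v(t) = 2·exp(2·t), setzen wir t = log(2)/2 ein und erhalten v = 4.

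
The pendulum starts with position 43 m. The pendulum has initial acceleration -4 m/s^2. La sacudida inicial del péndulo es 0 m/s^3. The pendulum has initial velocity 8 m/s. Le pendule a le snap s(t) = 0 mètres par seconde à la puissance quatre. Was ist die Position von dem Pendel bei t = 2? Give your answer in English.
To solve this, we need to take 4 integrals of our snap equation s(t) = 0. The integral of snap, with j(0) = 0, gives jerk: j(t) = 0. Finding the antiderivative of j(t) and using a(0) = -4: a(t) = -4. The antiderivative of acceleration is velocity. Using v(0) = 8, we get v(t) = 8 - 4·t. Taking ∫v(t)dt and applying x(0) = 43, we find x(t) = -2·t^2 + 8·t + 43. Using x(t) = -2·t^2 + 8·t + 43 and substituting t = 2, we find x = 51.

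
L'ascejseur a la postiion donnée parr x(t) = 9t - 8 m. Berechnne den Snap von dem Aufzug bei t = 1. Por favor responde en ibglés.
Starting from position x(t) = 9·t - 8, we take 4 derivatives. The derivative of position gives velocity: v(t) = 9. Differentiating velocity, we get acceleration: a(t) = 0. Differentiating acceleration, we get jerk: j(t) = 0. Differentiating jerk, we get snap: s(t) = 0. We have snap s(t) = 0. Substituting t = 1: s(1) = 0.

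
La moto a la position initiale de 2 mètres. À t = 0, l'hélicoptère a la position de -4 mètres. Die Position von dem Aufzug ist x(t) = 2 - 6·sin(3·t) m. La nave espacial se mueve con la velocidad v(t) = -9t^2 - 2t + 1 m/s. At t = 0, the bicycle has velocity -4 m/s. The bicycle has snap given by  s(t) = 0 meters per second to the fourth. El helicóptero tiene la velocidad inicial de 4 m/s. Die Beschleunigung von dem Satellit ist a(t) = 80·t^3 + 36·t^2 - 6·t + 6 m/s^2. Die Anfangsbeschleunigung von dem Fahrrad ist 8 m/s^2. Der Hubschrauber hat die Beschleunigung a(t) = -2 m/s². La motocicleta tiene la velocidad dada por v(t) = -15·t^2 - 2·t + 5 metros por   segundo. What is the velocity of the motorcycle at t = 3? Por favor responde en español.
De la ecuación de la velocidad v(t) = -15·t^2 - 2·t + 5, sustituimos t = 3 para obtener v = -136.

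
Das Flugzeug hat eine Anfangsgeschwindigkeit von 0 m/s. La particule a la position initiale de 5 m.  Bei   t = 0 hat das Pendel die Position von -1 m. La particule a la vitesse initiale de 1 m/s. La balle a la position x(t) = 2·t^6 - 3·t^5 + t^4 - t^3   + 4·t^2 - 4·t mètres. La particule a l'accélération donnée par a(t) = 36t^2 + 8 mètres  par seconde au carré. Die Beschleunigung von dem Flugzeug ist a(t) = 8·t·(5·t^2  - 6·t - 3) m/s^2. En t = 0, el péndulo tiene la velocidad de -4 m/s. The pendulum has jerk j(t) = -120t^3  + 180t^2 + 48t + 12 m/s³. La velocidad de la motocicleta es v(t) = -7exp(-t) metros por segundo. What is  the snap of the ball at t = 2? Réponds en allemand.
Ausgehend von der Position x(t) = 2·t^6 - 3·t^5 + t^4 - t^3 + 4·t^2 - 4·t, nehmen wir 4 Ableitungen. Mit d/dt von x(t) finden wir v(t) = 12·t^5 - 15·t^4 + 4·t^3 - 3·t^2 + 8·t - 4. Durch Ableiten von der Geschwindigkeit erhalten wir die Beschleunigung: a(t) = 60·t^4 - 60·t^3 + 12·t^2 - 6·t + 8. Durch Ableiten von der Beschleunigung erhalten wir den Ruck: j(t) = 240·t^3 - 180·t^2 + 24·t - 6. Mit d/dt von j(t) finden wir s(t) = 720·t^2 - 360·t + 24. Wir haben den Snap s(t) = 720·t^2 - 360·t + 24. Durch Einsetzen von t = 2: s(2) = 2184.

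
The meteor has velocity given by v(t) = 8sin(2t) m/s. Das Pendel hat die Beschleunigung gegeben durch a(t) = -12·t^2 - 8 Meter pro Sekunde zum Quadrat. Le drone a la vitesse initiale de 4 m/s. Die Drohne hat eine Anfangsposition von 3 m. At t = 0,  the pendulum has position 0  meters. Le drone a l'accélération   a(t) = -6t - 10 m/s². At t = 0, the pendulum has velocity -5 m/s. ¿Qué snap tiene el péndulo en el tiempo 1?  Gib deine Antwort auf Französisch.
Nous devons dériver notre équation de l'accélération a(t) = -12·t^2 - 8 2 fois. La dérivée de l'accélération donne le jerk: j(t) = -24·t. En prenant d/dt de j(t), nous trouvons s(t) = -24. De l'équation du snap s(t) = -24, nous substituons t = 1 pour obtenir s = -24.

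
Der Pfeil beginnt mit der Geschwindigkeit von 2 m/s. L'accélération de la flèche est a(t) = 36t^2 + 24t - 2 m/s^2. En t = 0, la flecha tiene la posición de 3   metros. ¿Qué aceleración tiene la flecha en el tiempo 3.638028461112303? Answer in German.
Wir haben die Beschleunigung a(t) = 36·t^2 + 24·t - 2. Durch Einsetzen von t = 3.638028461112303: a(3.638028461112303) = 561.781722085769.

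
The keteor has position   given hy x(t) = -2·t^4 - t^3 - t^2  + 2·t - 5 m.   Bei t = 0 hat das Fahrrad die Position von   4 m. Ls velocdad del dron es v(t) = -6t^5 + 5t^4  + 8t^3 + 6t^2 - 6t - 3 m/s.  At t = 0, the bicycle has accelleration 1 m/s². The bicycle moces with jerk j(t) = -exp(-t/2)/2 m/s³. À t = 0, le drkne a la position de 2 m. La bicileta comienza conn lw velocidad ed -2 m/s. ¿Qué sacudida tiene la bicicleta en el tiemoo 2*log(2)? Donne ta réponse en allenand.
Wir haben den Ruck j(t) = -exp(-t/2)/2. Durch Einsetzen von t = 2*log(2): j(2*log(2)) = -1/4.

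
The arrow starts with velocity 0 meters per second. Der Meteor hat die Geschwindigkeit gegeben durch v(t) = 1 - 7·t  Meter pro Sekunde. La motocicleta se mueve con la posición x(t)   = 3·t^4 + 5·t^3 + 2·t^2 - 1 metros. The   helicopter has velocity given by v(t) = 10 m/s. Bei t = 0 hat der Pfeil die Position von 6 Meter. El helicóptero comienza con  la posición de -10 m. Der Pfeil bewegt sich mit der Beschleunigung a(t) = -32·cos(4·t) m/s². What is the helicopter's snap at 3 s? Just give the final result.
At t = 3, s = 0.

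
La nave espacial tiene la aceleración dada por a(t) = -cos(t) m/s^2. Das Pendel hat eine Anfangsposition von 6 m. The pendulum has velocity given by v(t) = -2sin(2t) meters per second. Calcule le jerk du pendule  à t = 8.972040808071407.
Nous devons dériver notre équation de la vitesse v(t) = -2·sin(2·t) 2 fois. En dérivant la vitesse, nous obtenons l'accélération: a(t) = -4·cos(2·t). La dérivée de l'accélération donne le jerk: j(t) = 8·sin(2·t). Nous avons le jerk j(t) = 8·sin(2·t). En substituant t = 8.972040808071407: j(8.972040808071407) = -6.29374430468755.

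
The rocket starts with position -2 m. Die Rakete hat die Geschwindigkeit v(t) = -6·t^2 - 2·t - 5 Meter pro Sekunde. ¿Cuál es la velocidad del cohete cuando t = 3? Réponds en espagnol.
De la ecuación de la velocidad v(t) = -6·t^2 - 2·t - 5, sustituimos t = 3 para obtener v = -65.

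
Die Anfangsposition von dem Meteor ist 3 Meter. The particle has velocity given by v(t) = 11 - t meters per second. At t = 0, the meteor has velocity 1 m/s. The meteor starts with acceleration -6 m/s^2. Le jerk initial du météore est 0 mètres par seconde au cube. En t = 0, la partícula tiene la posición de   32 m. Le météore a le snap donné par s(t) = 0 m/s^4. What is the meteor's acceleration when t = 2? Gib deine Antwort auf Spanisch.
Necesitamos integrar nuestra ecuación del snap s(t) = 0 2 veces. Integrando el snap y usando la condición inicial j(0) = 0, obtenemos j(t) = 0. La antiderivada de la sacudida, con a(0) = -6, da la aceleración: a(t) = -6. Tenemos la aceleración a(t) = -6. Sustituyendo t = 2: a(2) = -6.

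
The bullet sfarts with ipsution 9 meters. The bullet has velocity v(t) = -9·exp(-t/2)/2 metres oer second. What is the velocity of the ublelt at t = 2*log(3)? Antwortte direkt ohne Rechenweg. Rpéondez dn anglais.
At t = 2*log(3), v = -3/2.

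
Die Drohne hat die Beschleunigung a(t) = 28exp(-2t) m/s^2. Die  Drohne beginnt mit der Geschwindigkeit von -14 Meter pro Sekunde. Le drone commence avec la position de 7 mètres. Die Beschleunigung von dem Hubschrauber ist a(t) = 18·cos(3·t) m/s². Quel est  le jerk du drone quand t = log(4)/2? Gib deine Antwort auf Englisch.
Starting from acceleration a(t) = 28·exp(-2·t), we take 1 derivative. The derivative of acceleration gives jerk: j(t) = -56·exp(-2·t). Using j(t) = -56·exp(-2·t) and substituting t = log(4)/2, we find j = -14.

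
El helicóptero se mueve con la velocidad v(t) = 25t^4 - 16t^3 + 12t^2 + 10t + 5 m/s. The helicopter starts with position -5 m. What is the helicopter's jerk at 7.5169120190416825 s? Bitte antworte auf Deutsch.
Um dies zu lösen, müssen wir 2 Ableitungen unserer Gleichung für die Geschwindigkeit v(t) = 25·t^4 - 16·t^3 + 12·t^2 + 10·t + 5 nehmen. Mit d/dt von v(t) finden wir a(t) = 100·t^3 - 48·t^2 + 24·t + 10. Mit d/dt von a(t) finden wir j(t) = 300·t^2 - 96·t + 24. Wir haben den Ruck j(t) = 300·t^2 - 96·t + 24. Durch Einsetzen von t = 7.5169120190416825: j(7.5169120190416825) = 16253.5663367760.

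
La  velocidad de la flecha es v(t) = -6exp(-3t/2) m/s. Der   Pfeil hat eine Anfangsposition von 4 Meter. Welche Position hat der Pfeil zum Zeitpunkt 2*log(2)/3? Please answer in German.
Um dies zu lösen, müssen wir 1 Integral unserer Gleichung für die Geschwindigkeit v(t) = -6·exp(-3·t/2) finden. Mit ∫v(t)dt und Anwendung von x(0) = 4, finden wir x(t) = 4·exp(-3·t/2). Mit x(t) = 4·exp(-3·t/2) und Einsetzen von t = 2*log(2)/3, finden wir x = 2.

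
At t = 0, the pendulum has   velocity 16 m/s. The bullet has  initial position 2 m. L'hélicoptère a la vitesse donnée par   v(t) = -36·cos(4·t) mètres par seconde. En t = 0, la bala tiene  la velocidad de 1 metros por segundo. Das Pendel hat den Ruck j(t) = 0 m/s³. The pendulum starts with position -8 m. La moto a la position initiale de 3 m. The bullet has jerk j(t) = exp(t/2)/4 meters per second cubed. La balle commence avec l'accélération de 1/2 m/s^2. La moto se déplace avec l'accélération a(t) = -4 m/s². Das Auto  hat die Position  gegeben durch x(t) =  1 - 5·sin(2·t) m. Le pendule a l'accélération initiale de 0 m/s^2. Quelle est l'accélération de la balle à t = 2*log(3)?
Pour résoudre ceci, nous devons prendre 1 primitive de notre équation du jerk j(t) = exp(t/2)/4. L'intégrale du jerk, avec a(0) = 1/2, donne l'accélération: a(t) = exp(t/2)/2. De l'équation de l'accélération a(t) = exp(t/2)/2, nous substituons t = 2*log(3) pour obtenir a = 3/2.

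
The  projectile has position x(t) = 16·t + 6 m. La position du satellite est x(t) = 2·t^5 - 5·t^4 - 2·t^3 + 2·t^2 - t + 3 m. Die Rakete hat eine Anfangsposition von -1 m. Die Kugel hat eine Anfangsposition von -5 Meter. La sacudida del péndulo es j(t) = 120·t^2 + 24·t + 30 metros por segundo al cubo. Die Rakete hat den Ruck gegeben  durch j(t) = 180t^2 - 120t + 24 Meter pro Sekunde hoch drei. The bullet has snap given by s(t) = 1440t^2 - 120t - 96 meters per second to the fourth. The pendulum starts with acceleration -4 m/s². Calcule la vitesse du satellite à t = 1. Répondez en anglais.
Starting from position x(t) = 2·t^5 - 5·t^4 - 2·t^3 + 2·t^2 - t + 3, we take 1 derivative. Differentiating position, we get velocity: v(t) = 10·t^4 - 20·t^3 - 6·t^2 + 4·t - 1. We have velocity v(t) = 10·t^4 - 20·t^3 - 6·t^2 + 4·t - 1. Substituting t = 1: v(1) = -13.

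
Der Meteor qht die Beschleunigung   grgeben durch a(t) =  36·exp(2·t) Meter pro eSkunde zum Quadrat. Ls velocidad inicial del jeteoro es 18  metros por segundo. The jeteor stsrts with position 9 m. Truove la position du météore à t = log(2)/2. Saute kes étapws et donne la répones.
À t = log(2)/2, x = 18.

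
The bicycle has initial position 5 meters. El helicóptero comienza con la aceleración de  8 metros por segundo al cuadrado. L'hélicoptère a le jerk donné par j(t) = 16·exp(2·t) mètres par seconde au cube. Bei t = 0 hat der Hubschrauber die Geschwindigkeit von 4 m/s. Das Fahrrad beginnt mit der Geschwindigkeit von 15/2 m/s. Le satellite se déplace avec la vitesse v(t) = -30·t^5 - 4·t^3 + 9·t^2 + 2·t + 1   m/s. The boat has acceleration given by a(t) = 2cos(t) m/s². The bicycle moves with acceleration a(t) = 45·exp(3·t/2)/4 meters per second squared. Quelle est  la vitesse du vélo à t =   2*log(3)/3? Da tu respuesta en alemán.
Wir müssen die Stammfunktion unserer Gleichung für die Beschleunigung a(t) = 45·exp(3·t/2)/4 1-mal finden. Das Integral von der Beschleunigung ist die Geschwindigkeit. Mit v(0) = 15/2 erhalten wir v(t) = 15·exp(3·t/2)/2. Mit v(t) = 15·exp(3·t/2)/2 und Einsetzen von t = 2*log(3)/3, finden wir v = 45/2.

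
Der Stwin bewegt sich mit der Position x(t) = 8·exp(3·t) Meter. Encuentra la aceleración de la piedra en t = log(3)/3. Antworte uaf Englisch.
To solve this, we need to take 2 derivatives of our position equation x(t) = 8·exp(3·t). Differentiating position, we get velocity: v(t) = 24·exp(3·t). The derivative of velocity gives acceleration: a(t) = 72·exp(3·t). Using a(t) = 72·exp(3·t) and substituting t = log(3)/3, we find a = 216.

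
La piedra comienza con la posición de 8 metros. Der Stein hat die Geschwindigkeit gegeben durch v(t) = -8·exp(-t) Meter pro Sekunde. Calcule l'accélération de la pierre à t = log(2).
Nous devons dériver notre équation de la vitesse v(t) = -8·exp(-t) 1 fois. En prenant d/dt de v(t), nous trouvons a(t) = 8·exp(-t). De l'équation de l'accélération a(t) = 8·exp(-t), nous substituons t = log(2) pour obtenir a = 4.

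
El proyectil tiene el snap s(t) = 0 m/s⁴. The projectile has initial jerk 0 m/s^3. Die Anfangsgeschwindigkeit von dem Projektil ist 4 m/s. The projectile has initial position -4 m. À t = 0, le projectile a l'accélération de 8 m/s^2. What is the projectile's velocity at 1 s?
Starting from snap s(t) = 0, we take 3 integrals. The integral of snap, with j(0) = 0, gives jerk: j(t) = 0. Finding the antiderivative of j(t) and using a(0) = 8: a(t) = 8. Finding the antiderivative of a(t) and using v(0) = 4: v(t) = 8·t + 4. We have velocity v(t) = 8·t + 4. Substituting t = 1: v(1) = 12.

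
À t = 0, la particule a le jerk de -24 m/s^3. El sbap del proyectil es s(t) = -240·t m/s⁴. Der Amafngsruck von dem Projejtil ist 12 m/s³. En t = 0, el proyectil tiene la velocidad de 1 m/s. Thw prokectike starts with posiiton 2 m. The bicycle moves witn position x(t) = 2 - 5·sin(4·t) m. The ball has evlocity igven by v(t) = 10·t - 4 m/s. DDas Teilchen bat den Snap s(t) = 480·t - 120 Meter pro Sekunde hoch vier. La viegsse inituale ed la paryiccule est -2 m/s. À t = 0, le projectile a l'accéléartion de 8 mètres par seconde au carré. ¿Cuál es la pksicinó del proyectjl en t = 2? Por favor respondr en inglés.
We must find the integral of our snap equation s(t) = -240·t 4 times. The antiderivative of snap is jerk. Using j(0) = 12, we get j(t) = 12 - 120·t^2. Integrating jerk and using the initial condition a(0) = 8, we get a(t) = -40·t^3 + 12·t + 8. The antiderivative of acceleration, with v(0) = 1, gives velocity: v(t) = -10·t^4 + 6·t^2 + 8·t + 1. Integrating velocity and using the initial condition x(0) = 2, we get x(t) = -2·t^5 + 2·t^3 + 4·t^2 + t + 2. From the given position equation x(t) = -2·t^5 + 2·t^3 + 4·t^2 + t + 2, we substitute t = 2 to get x = -28.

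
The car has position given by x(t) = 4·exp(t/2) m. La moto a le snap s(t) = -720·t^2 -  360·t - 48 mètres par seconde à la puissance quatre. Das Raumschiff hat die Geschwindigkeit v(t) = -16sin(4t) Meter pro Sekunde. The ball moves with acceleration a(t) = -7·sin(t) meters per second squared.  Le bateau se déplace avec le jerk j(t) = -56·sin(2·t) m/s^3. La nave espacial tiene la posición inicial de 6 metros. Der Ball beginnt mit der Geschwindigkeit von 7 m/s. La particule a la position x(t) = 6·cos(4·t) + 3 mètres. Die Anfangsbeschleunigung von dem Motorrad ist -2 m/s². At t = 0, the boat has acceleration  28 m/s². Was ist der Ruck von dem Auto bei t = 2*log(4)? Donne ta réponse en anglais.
We must differentiate our position equation x(t) = 4·exp(t/2) 3 times. Taking d/dt of x(t), we find v(t) = 2·exp(t/2). The derivative of velocity gives acceleration: a(t) = exp(t/2). The derivative of acceleration gives jerk: j(t) = exp(t/2)/2. From the given jerk equation j(t) = exp(t/2)/2, we substitute t = 2*log(4) to get j = 2.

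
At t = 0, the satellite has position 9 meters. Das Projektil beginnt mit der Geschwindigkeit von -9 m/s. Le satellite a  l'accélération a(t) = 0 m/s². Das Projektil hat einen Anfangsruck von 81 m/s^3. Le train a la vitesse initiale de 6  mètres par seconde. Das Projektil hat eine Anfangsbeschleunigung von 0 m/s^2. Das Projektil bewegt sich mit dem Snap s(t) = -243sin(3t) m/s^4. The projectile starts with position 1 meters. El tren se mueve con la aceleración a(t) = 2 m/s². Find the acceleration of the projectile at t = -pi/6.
We must find the integral of our snap equation s(t) = -243·sin(3·t) 2 times. Integrating snap and using the initial condition j(0) = 81, we get j(t) = 81·cos(3·t). Finding the integral of j(t) and using a(0) = 0: a(t) = 27·sin(3·t). Using a(t) = 27·sin(3·t) and substituting t = -pi/6, we find a = -27.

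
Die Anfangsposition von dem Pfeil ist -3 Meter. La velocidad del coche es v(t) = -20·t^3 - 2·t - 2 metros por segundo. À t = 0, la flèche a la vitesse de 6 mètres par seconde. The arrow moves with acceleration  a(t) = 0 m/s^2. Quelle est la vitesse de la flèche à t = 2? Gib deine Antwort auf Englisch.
To solve this, we need to take 1 integral of our acceleration equation a(t) = 0. The antiderivative of acceleration, with v(0) = 6, gives velocity: v(t) = 6. We have velocity v(t) = 6. Substituting t = 2: v(2) = 6.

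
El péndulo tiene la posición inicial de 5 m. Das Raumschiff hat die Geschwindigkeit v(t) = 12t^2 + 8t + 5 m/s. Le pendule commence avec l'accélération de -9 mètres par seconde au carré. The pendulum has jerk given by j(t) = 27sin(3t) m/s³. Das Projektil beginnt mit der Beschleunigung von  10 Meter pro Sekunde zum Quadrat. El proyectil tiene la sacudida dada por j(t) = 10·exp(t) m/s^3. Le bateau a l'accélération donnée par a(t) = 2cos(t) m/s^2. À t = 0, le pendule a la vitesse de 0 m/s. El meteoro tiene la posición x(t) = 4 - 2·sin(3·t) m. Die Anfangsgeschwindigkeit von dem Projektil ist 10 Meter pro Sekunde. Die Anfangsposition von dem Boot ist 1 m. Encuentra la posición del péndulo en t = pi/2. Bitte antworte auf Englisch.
To solve this, we need to take 3 antiderivatives of our jerk equation j(t) = 27·sin(3·t). The antiderivative of jerk, with a(0) = -9, gives acceleration: a(t) = -9·cos(3·t). The antiderivative of acceleration is velocity. Using v(0) = 0, we get v(t) = -3·sin(3·t). Integrating velocity and using the initial condition x(0) = 5, we get x(t) = cos(3·t) + 4. From the given position equation x(t) = cos(3·t) + 4, we substitute t = pi/2 to get x = 4.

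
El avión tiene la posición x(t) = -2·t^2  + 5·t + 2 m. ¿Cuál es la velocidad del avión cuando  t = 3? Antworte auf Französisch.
En partant de la position x(t) = -2·t^2 + 5·t + 2, nous prenons 1 dérivée. En dérivant la position, nous obtenons la vitesse: v(t) = 5 - 4·t. De l'équation de la vitesse v(t) = 5 - 4·t, nous substituons t = 3 pour obtenir v = -7.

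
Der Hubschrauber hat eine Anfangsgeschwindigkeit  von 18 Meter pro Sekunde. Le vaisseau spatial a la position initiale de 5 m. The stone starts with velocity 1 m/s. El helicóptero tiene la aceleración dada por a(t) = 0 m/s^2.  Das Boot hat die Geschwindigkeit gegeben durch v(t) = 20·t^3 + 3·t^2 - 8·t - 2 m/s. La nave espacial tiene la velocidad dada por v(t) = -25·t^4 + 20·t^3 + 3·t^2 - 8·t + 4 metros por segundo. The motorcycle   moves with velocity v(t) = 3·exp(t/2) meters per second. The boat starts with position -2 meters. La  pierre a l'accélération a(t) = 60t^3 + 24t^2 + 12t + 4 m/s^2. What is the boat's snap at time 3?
To solve this, we need to take 3 derivatives of our velocity equation v(t) = 20·t^3 + 3·t^2 - 8·t - 2. Taking d/dt of v(t), we find a(t) = 60·t^2 + 6·t - 8. Taking d/dt of a(t), we find j(t) = 120·t + 6. Differentiating jerk, we get snap: s(t) = 120. We have snap s(t) = 120. Substituting t = 3: s(3) = 120.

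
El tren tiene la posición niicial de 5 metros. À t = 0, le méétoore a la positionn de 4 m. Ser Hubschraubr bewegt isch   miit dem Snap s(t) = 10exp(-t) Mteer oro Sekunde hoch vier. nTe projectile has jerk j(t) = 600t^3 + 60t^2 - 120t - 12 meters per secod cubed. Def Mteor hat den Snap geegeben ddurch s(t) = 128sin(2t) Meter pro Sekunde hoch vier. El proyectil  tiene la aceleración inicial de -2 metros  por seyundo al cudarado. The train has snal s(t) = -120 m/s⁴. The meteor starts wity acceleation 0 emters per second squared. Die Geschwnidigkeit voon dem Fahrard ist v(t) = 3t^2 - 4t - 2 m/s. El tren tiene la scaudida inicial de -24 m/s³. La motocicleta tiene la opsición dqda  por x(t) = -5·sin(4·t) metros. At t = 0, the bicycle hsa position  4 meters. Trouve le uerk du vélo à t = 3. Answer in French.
Pour résoudre ceci, nous devons prendre 2 dérivées de notre équation de la vitesse v(t) = 3·t^2 - 4·t - 2. En dérivant la vitesse, nous obtenons l'accélération: a(t) = 6·t - 4. En prenant d/dt de a(t), nous trouvons j(t) = 6. En utilisant j(t) = 6 et en substituant t = 3, nous trouvons j = 6.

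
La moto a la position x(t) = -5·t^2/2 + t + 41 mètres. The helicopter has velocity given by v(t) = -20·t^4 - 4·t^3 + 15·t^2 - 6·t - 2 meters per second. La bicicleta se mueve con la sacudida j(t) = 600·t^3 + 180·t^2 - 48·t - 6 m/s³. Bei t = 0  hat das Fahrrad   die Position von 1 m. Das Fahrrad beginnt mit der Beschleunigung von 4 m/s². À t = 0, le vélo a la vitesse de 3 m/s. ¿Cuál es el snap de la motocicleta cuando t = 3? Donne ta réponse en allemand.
Wir müssen unsere Gleichung für die Position x(t) = -5·t^2/2 + t + 41 4-mal ableiten. Durch Ableiten von der Position erhalten wir die Geschwindigkeit: v(t) = 1 - 5·t. Mit d/dt von v(t) finden wir a(t) = -5. Die Ableitung von der Beschleunigung ergibt den Ruck: j(t) = 0. Durch Ableiten von dem Ruck erhalten wir den Snap: s(t) = 0. Wir haben den Snap s(t) = 0. Durch Einsetzen von t = 3: s(3) = 0.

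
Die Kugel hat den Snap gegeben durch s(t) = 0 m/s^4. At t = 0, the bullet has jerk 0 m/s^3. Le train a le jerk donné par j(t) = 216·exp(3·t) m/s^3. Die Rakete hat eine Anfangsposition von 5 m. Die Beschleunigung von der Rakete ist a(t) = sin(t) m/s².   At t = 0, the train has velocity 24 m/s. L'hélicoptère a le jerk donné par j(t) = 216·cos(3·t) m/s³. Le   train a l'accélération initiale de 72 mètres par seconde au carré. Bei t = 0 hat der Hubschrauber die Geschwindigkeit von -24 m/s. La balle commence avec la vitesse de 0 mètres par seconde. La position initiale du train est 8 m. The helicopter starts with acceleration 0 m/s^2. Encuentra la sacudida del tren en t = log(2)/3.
Usando j(t) = 216·exp(3·t) y sustituyendo t = log(2)/3, encontramos j = 432.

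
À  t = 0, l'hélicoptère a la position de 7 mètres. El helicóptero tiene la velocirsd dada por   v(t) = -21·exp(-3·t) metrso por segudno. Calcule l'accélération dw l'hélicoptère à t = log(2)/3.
Pour résoudre ceci, nous devons prendre 1 dérivée de notre équation de la vitesse v(t) = -21·exp(-3·t). En dérivant la vitesse, nous obtenons l'accélération: a(t) = 63·exp(-3·t). Nous avons l'accélération a(t) = 63·exp(-3·t). En substituant t = log(2)/3: a(log(2)/3) = 63/2.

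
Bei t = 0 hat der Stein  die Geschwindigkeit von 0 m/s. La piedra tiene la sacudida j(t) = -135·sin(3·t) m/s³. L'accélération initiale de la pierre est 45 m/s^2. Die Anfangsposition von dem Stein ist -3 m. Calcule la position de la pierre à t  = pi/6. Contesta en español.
Para resolver esto, necesitamos tomar 3 integrales de nuestra ecuación de la sacudida j(t) = -135·sin(3·t). Integrando la sacudida y usando la condición inicial a(0) = 45, obtenemos a(t) = 45·cos(3·t). La antiderivada de la aceleración es la velocidad. Usando v(0) = 0, obtenemos v(t) = 15·sin(3·t). Tomando ∫v(t)dt y aplicando x(0) = -3, encontramos x(t) = 2 - 5·cos(3·t). Usando x(t) = 2 - 5·cos(3·t) y sustituyendo t = pi/6, encontramos x = 2.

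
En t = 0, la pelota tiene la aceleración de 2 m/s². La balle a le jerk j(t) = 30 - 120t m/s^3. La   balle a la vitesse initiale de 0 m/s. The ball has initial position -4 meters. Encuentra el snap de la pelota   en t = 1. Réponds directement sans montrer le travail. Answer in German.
Der Snap bei t = 1 ist s = -120.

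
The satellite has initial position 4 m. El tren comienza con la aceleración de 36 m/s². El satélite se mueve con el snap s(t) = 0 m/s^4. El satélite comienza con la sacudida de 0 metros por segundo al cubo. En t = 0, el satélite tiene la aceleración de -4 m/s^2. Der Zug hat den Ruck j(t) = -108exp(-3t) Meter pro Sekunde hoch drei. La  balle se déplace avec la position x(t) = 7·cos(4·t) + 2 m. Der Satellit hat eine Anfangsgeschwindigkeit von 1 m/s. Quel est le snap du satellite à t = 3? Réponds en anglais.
From the given snap equation s(t) = 0, we substitute t = 3 to get s = 0.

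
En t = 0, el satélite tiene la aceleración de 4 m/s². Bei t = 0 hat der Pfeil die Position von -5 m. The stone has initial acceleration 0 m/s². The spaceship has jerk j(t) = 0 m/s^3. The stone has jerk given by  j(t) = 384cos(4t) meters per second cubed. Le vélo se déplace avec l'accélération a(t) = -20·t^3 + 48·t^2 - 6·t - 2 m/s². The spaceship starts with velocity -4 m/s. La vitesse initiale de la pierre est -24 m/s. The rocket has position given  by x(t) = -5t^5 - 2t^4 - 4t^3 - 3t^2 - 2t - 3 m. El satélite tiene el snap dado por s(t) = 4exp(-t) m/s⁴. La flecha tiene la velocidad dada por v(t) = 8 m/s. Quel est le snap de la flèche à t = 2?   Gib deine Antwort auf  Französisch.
Nous devons dériver notre équation de la vitesse v(t) = 8 3 fois. En prenant d/dt de v(t), nous trouvons a(t) = 0. En prenant d/dt de a(t), nous trouvons j(t) = 0. La dérivée du jerk donne le snap: s(t) = 0. De l'équation du snap s(t) = 0, nous substituons t = 2 pour obtenir s = 0.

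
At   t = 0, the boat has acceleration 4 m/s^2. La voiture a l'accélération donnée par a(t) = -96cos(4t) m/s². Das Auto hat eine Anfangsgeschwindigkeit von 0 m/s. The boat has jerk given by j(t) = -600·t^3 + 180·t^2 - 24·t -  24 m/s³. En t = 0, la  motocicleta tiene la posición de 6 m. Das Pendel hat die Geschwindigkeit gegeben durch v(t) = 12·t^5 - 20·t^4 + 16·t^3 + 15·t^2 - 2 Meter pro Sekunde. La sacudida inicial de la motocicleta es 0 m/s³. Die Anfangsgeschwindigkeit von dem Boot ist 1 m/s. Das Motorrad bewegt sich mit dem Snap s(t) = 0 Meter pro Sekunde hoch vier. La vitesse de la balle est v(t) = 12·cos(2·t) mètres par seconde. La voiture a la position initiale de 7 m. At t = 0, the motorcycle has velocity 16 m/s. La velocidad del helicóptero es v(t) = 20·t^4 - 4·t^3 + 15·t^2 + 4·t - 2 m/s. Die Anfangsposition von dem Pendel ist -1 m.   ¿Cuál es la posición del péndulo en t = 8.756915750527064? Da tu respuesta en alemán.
Um dies zu lösen, müssen wir 1 Stammfunktion unserer Gleichung für die Geschwindigkeit v(t) = 12·t^5 - 20·t^4 + 16·t^3 + 15·t^2 - 2 finden. Das Integral von der Geschwindigkeit, mit x(0) = -1, ergibt die Position: x(t) = 2·t^6 - 4·t^5 + 4·t^4 + 5·t^3 - 2·t - 1. Mit x(t) = 2·t^6 - 4·t^5 + 4·t^4 + 5·t^3 - 2·t - 1 und Einsetzen von t = 8.756915750527064, finden wir x = 722740.528889364.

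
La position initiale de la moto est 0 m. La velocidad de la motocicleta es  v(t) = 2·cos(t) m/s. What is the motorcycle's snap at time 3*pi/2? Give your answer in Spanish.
Partiendo de la velocidad v(t) = 2·cos(t), tomamos 3 derivadas. La derivada de la velocidad da la aceleración: a(t) = -2·sin(t). Tomando d/dt de a(t), encontramos j(t) = -2·cos(t). La derivada de la sacudida da el snap: s(t) = 2·sin(t). De la ecuación del snap s(t) = 2·sin(t), sustituimos t = 3*pi/2 para obtener s = -2.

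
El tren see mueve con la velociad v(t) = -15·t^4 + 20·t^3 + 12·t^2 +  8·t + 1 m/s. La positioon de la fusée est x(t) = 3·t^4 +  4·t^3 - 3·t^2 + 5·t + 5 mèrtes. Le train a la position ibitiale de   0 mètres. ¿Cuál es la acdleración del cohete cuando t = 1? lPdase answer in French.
En partant de la position x(t) = 3·t^4 + 4·t^3 - 3·t^2 + 5·t + 5, nous prenons 2 dérivées. La dérivée de la position donne la vitesse: v(t) = 12·t^3 + 12·t^2 - 6·t + 5. En prenant d/dt de v(t), nous trouvons a(t) = 36·t^2 + 24·t - 6. Nous avons l'accélération a(t) = 36·t^2 + 24·t - 6. En substituant t = 1: a(1) = 54.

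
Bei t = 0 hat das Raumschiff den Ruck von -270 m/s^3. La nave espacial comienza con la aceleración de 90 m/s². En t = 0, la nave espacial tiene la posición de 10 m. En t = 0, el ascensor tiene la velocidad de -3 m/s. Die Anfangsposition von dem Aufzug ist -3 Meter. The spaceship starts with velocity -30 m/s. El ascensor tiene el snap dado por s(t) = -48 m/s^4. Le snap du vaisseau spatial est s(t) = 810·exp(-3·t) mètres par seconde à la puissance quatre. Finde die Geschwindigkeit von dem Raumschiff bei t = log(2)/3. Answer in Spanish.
Necesitamos integrar nuestra ecuación del snap s(t) = 810·exp(-3·t) 3 veces. La integral del snap, con j(0) = -270, da la sacudida: j(t) = -270·exp(-3·t). Integrando la sacudida y usando la condición inicial a(0) = 90, obtenemos a(t) = 90·exp(-3·t). La antiderivada de la aceleración es la velocidad. Usando v(0) = -30, obtenemos v(t) = -30·exp(-3·t). De la ecuación de la velocidad v(t) = -30·exp(-3·t), sustituimos t = log(2)/3 para obtener v = -15.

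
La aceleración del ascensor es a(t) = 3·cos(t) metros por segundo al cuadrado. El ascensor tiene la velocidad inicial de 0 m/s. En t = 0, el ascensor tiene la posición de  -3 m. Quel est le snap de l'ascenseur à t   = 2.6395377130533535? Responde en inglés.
To solve this, we need to take 2 derivatives of our acceleration equation a(t) = 3·cos(t). The derivative of acceleration gives jerk: j(t) = -3·sin(t). Taking d/dt of j(t), we find s(t) = -3·cos(t). We have snap s(t) = -3·cos(t). Substituting t = 2.6395377130533535: s(2.6395377130533535) = 2.62978655607481.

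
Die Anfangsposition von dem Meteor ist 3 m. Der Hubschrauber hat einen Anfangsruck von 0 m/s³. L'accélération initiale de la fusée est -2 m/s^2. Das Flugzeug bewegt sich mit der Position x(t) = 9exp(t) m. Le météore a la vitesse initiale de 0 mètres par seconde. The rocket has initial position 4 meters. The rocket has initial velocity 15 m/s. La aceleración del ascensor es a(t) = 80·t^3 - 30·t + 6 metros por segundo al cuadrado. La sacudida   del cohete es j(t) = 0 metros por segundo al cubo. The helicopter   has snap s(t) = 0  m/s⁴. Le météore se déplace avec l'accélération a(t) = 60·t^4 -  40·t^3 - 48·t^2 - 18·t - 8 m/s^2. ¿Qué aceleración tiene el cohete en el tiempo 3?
Debemos encontrar la integral de nuestra ecuación de la sacudida j(t) = 0 1 vez. La integral de la sacudida es la aceleración. Usando a(0) = -2, obtenemos a(t) = -2. De la ecuación de la aceleración a(t) = -2, sustituimos t = 3 para obtener a = -2.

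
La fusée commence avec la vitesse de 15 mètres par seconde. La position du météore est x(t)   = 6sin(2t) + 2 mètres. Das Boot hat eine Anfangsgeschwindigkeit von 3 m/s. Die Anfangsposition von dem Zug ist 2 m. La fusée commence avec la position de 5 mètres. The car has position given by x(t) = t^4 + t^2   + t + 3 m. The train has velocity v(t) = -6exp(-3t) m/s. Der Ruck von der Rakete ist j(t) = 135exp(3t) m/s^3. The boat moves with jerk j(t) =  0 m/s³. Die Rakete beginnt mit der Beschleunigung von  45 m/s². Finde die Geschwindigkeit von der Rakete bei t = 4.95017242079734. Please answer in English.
To solve this, we need to take 2 integrals of our jerk equation j(t) = 135·exp(3·t). Taking ∫j(t)dt and applying a(0) = 45, we find a(t) = 45·exp(3·t). Integrating acceleration and using the initial condition v(0) = 15, we get v(t) = 15·exp(3·t). Using v(t) = 15·exp(3·t) and substituting t = 4.95017242079734, we find v = 42226876.6404553.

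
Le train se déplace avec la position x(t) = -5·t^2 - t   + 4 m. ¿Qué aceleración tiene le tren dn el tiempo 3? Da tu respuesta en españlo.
Debemos derivar nuestra ecuación de la posición x(t) = -5·t^2 - t + 4 2 veces. Tomando d/dt de x(t), encontramos v(t) = -10·t - 1. Tomando d/dt de v(t), encontramos a(t) = -10. Usando a(t) = -10 y sustituyendo t = 3, encontramos a = -10.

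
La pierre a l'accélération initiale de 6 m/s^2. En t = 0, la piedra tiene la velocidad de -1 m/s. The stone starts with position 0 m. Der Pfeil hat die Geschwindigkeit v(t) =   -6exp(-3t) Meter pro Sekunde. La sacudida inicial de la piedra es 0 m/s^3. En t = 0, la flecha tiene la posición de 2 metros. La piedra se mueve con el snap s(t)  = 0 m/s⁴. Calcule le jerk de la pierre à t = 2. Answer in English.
We need to integrate our snap equation s(t) = 0 1 time. The integral of snap, with j(0) = 0, gives jerk: j(t) = 0. We have jerk j(t) = 0. Substituting t = 2: j(2) = 0.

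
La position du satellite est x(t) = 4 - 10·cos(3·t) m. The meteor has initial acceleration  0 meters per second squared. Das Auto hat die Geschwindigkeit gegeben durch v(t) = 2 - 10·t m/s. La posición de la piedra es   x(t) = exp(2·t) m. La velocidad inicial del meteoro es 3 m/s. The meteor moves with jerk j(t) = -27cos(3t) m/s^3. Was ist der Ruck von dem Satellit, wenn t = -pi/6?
Wir müssen unsere Gleichung für die Position x(t) = 4 - 10·cos(3·t) 3-mal ableiten. Durch Ableiten von der Position erhalten wir die Geschwindigkeit: v(t) = 30·sin(3·t). Mit d/dt von v(t) finden wir a(t) = 90·cos(3·t). Die Ableitung von der Beschleunigung ergibt den Ruck: j(t) = -270·sin(3·t). Wir haben den Ruck j(t) = -270·sin(3·t). Durch Einsetzen von t = -pi/6: j(-pi/6) = 270.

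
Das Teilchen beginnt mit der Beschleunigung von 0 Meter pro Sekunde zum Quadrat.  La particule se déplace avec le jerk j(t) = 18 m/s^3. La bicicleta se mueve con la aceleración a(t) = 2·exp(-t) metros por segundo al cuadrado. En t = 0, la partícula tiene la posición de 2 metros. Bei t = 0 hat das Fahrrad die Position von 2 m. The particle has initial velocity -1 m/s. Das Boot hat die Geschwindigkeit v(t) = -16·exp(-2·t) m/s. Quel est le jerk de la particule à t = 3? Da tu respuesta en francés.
De l'équation du jerk j(t) = 18, nous substituons t = 3 pour obtenir j = 18.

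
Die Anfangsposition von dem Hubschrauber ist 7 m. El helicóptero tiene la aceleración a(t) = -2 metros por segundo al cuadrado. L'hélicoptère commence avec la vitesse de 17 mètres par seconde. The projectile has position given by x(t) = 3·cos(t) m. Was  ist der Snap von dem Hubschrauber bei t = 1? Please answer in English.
Starting from acceleration a(t) = -2, we take 2 derivatives. Taking d/dt of a(t), we find j(t) = 0. Taking d/dt of j(t), we find s(t) = 0. From the given snap equation s(t) = 0, we substitute t = 1 to get s = 0.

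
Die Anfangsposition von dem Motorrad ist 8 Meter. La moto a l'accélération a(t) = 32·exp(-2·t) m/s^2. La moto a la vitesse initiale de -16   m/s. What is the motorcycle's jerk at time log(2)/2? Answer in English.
Starting from acceleration a(t) = 32·exp(-2·t), we take 1 derivative. Taking d/dt of a(t), we find j(t) = -64·exp(-2·t). We have jerk j(t) = -64·exp(-2·t). Substituting t = log(2)/2: j(log(2)/2) = -32.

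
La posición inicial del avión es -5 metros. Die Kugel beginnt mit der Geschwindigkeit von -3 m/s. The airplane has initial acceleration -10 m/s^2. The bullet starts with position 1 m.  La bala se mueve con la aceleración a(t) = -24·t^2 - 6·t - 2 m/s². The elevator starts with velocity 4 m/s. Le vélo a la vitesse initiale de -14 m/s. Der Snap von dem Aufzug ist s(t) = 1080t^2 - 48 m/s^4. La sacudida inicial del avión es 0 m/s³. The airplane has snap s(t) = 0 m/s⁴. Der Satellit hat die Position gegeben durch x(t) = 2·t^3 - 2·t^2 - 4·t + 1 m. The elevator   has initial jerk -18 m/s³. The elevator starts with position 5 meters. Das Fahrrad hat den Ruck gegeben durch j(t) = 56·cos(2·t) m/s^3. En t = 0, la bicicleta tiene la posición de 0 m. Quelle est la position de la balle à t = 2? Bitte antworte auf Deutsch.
Ausgehend von der Beschleunigung a(t) = -24·t^2 - 6·t - 2, nehmen wir 2 Stammfunktionen. Durch Integration von der Beschleunigung und Verwendung der Anfangsbedingung v(0) = -3, erhalten wir v(t) = -8·t^3 - 3·t^2 - 2·t - 3. Durch Integration von der Geschwindigkeit und Verwendung der Anfangsbedingung x(0) = 1, erhalten wir x(t) = -2·t^4 - t^3 - t^2 - 3·t + 1. Wir haben die Position x(t) = -2·t^4 - t^3 - t^2 - 3·t + 1. Durch Einsetzen von t = 2: x(2) = -49.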